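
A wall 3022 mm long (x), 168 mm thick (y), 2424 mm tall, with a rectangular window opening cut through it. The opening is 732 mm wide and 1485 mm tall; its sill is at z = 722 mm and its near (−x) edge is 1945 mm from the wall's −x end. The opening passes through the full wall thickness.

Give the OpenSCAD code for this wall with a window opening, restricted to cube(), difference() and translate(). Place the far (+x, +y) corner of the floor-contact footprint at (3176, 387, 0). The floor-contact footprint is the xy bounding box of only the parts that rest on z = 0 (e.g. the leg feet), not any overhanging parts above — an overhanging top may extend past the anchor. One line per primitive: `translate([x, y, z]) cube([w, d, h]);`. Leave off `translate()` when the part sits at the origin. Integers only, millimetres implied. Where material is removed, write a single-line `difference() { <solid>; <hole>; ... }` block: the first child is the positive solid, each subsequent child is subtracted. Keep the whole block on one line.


difference() { translate([154, 219, 0]) cube([3022, 168, 2424]); translate([2099, 219, 722]) cube([732, 168, 1485]); }


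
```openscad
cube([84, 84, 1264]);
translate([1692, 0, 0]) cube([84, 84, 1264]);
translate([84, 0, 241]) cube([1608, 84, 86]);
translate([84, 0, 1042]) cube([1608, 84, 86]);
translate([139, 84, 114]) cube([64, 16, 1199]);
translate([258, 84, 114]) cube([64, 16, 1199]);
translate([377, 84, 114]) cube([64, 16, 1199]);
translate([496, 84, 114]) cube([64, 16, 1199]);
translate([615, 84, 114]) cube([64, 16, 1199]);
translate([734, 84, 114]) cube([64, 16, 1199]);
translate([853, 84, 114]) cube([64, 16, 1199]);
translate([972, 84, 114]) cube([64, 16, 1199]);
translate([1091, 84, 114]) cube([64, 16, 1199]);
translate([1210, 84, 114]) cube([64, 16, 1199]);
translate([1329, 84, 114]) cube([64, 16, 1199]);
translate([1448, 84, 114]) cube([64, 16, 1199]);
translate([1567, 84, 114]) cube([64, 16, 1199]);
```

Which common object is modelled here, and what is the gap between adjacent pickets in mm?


A fence section. The picket gap is 55 mm.

Two posts, two rails, 13 pickets — a fence section. Span 1608 mm holds 13 pickets of 64 mm with 14 equal gaps: ⌊(1608 − 13·64) / 14⌋ = 55 mm.


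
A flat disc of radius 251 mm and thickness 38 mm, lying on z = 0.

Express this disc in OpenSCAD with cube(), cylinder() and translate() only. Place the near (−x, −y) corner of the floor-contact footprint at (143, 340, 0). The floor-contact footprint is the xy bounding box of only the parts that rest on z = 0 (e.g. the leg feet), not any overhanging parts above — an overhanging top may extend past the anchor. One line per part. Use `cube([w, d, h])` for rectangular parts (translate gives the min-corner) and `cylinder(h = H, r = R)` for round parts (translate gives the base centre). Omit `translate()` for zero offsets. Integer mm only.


translate([394, 591, 0]) cylinder(h = 38, r = 251);


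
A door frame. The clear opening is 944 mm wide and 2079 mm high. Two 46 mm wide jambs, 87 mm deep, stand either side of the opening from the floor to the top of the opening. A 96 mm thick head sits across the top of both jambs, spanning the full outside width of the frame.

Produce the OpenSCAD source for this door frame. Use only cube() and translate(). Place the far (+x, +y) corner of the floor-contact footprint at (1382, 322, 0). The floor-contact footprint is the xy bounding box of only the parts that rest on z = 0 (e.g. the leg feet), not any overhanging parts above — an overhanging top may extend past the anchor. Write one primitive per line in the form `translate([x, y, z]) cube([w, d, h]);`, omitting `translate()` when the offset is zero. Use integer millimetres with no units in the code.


translate([346, 235, 0]) cube([46, 87, 2079]);
translate([1336, 235, 0]) cube([46, 87, 2079]);
translate([346, 235, 2079]) cube([1036, 87, 96]);


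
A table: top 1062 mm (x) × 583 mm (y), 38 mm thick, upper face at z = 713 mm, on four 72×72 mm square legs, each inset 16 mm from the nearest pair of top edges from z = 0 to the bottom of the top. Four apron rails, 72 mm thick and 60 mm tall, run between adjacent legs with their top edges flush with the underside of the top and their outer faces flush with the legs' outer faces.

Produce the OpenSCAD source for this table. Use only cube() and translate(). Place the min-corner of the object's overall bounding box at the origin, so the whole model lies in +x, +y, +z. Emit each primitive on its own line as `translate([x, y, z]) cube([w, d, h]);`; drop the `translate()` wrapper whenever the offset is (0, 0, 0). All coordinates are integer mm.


translate([0, 0, 675]) cube([1062, 583, 38]);
translate([16, 16, 0]) cube([72, 72, 675]);
translate([974, 16, 0]) cube([72, 72, 675]);
translate([16, 495, 0]) cube([72, 72, 675]);
translate([974, 495, 0]) cube([72, 72, 675]);
translate([88, 16, 615]) cube([886, 72, 60]);
translate([88, 495, 615]) cube([886, 72, 60]);
translate([16, 88, 615]) cube([72, 407, 60]);
translate([974, 88, 615]) cube([72, 407, 60]);


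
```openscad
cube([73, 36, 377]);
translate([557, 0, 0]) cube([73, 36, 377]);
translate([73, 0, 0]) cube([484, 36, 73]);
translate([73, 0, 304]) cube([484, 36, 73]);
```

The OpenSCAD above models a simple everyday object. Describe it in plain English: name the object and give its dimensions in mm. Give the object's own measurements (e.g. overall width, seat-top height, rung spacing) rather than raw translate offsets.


A rectangular picture frame lying in the x–z plane (depth along y). The opening is 484 mm wide (x) by 231 mm tall (z), surrounded by a border 73 mm wide on all four sides. The frame is 36 mm deep and is made of two full-height vertical stiles with two horizontal rails fitted between them.


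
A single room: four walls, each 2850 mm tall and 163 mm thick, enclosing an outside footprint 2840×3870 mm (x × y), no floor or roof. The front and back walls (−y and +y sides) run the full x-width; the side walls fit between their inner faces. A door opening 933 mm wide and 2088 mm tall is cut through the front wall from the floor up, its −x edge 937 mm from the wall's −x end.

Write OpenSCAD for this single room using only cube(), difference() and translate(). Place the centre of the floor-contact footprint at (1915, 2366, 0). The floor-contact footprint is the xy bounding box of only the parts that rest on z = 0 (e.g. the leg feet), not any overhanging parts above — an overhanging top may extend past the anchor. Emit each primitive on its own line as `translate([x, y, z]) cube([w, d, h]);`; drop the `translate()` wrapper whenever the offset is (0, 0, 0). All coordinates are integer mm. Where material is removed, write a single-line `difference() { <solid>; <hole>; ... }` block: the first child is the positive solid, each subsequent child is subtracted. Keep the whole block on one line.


difference() { translate([495, 431, 0]) cube([2840, 163, 2850]); translate([1432, 431, 0]) cube([933, 163, 2088]); }
translate([495, 4138, 0]) cube([2840, 163, 2850]);
translate([495, 594, 0]) cube([163, 3544, 2850]);
translate([3172, 594, 0]) cube([163, 3544, 2850]);


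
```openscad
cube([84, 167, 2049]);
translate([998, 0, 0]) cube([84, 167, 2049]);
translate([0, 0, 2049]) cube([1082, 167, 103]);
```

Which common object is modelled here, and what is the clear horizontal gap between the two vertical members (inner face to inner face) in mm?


A door frame. The clear opening width is 914 mm.

Two 2049 mm tall posts with a header on top — a door frame. The left jamb is 84 mm wide at x = 0; the right jamb starts at x = 998. The clear opening is 998 − 84 = 914 mm.


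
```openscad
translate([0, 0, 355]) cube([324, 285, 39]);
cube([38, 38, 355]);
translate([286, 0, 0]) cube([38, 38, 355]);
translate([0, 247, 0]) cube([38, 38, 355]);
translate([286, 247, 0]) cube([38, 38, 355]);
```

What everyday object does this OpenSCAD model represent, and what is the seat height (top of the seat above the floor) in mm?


A stool. The seat height is 394 mm.

A 324×285×39 slab at z = 355 on four corner posts — a stool. The seat top is 355 + 39 = 394 mm.


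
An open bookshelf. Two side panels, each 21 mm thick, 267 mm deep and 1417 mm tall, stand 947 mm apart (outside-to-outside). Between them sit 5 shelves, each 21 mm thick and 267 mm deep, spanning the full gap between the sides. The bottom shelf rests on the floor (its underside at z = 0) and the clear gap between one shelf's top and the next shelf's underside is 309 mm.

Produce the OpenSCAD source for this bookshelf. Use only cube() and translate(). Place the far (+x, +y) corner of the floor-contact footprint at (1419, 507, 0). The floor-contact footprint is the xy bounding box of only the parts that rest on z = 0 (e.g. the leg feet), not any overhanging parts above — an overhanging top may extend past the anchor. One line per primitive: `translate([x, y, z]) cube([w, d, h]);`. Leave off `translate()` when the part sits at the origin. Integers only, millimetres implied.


translate([472, 240, 0]) cube([21, 267, 1417]);
translate([1398, 240, 0]) cube([21, 267, 1417]);
translate([493, 240, 0]) cube([905, 267, 21]);
translate([493, 240, 330]) cube([905, 267, 21]);
translate([493, 240, 660]) cube([905, 267, 21]);
translate([493, 240, 990]) cube([905, 267, 21]);
translate([493, 240, 1320]) cube([905, 267, 21]);


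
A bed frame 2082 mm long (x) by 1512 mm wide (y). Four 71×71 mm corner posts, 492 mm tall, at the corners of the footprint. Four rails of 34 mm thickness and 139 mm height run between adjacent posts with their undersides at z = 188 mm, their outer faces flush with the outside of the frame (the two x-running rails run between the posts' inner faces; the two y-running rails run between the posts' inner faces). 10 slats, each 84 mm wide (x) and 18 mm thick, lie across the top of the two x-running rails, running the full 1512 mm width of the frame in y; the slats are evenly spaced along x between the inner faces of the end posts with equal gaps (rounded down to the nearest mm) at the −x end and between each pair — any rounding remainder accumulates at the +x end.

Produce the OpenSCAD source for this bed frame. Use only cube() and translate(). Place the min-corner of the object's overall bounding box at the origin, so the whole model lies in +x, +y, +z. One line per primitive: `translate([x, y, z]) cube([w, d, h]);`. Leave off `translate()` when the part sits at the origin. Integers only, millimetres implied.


cube([71, 71, 492]);
translate([0, 1441, 0]) cube([71, 71, 492]);
translate([2011, 0, 0]) cube([71, 71, 492]);
translate([2011, 1441, 0]) cube([71, 71, 492]);
translate([71, 0, 188]) cube([1940, 34, 139]);
translate([71, 1478, 188]) cube([1940, 34, 139]);
translate([0, 71, 188]) cube([34, 1370, 139]);
translate([2048, 71, 188]) cube([34, 1370, 139]);
translate([171, 0, 327]) cube([84, 1512, 18]);
translate([355, 0, 327]) cube([84, 1512, 18]);
translate([539, 0, 327]) cube([84, 1512, 18]);
translate([723, 0, 327]) cube([84, 1512, 18]);
translate([907, 0, 327]) cube([84, 1512, 18]);
translate([1091, 0, 327]) cube([84, 1512, 18]);
translate([1275, 0, 327]) cube([84, 1512, 18]);
translate([1459, 0, 327]) cube([84, 1512, 18]);
translate([1643, 0, 327]) cube([84, 1512, 18]);
translate([1827, 0, 327]) cube([84, 1512, 18]);


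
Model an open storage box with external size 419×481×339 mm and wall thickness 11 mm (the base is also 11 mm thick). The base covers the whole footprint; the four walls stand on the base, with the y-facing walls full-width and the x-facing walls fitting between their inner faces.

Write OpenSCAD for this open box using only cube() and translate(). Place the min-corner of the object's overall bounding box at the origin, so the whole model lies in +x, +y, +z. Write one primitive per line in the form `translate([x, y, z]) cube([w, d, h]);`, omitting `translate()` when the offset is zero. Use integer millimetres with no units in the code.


cube([419, 481, 11]);
translate([0, 0, 11]) cube([419, 11, 328]);
translate([0, 470, 11]) cube([419, 11, 328]);
translate([0, 11, 11]) cube([11, 459, 328]);
translate([408, 11, 11]) cube([11, 459, 328]);


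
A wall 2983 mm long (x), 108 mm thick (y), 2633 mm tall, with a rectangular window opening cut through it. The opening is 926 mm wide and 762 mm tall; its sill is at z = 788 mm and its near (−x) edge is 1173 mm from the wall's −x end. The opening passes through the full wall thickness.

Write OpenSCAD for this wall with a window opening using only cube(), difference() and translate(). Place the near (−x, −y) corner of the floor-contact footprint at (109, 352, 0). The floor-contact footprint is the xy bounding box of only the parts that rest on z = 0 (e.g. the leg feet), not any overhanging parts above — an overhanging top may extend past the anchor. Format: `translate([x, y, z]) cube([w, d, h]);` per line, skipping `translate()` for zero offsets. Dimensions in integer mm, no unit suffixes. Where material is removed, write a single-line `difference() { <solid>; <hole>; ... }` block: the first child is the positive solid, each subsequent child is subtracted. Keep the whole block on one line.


difference() { translate([109, 352, 0]) cube([2983, 108, 2633]); translate([1282, 352, 788]) cube([926, 108, 762]); }


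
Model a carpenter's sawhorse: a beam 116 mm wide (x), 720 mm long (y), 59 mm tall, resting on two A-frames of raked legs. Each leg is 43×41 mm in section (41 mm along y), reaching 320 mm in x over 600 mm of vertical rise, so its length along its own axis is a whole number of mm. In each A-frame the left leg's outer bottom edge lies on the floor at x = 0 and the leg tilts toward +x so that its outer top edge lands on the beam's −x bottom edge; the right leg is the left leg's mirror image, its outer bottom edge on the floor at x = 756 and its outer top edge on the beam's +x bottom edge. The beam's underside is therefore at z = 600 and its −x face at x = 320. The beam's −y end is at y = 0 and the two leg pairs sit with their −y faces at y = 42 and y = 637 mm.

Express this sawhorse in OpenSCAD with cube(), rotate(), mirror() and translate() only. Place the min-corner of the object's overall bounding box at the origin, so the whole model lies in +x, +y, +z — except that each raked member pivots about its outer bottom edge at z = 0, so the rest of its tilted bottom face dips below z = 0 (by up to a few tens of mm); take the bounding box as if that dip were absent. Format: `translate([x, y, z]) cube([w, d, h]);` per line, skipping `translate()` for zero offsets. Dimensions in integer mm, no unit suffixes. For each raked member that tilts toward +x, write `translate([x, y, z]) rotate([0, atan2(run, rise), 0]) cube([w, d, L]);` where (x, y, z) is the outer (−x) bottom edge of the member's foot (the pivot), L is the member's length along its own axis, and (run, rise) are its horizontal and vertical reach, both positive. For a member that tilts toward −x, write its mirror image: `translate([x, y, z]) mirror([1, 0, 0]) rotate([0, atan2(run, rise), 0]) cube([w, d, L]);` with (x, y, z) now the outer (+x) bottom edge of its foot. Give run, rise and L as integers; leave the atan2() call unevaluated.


translate([320, 0, 600]) cube([116, 720, 59]);
translate([0, 42, 0]) rotate([0, atan2(320, 600), 0]) cube([43, 41, 680]);
translate([756, 42, 0]) mirror([1, 0, 0]) rotate([0, atan2(320, 600), 0]) cube([43, 41, 680]);
translate([0, 637, 0]) rotate([0, atan2(320, 600), 0]) cube([43, 41, 680]);
translate([756, 637, 0]) mirror([1, 0, 0]) rotate([0, atan2(320, 600), 0]) cube([43, 41, 680]);


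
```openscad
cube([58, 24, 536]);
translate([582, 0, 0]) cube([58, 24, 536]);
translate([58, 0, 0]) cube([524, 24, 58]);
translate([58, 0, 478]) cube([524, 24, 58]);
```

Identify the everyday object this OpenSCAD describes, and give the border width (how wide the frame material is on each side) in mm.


A picture frame. The border width is 58 mm.

Four thin pieces enclosing a rectangular opening — a picture frame. The two full-height stiles are 536 mm tall; the top rail sits at z = 478 and is 58 mm tall, so the border above the opening is 536 − 478 = 58 mm, matching the stile x-width.


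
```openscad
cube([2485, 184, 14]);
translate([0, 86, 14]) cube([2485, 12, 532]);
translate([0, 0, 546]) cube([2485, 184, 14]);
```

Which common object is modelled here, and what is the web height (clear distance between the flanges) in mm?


An I-beam. The web height is 532 mm.

Two wide flanges with a thin centred web — an I-beam. Overall 560 mm minus two 14 mm flanges gives a web of 560 − 2·14 = 532 mm.


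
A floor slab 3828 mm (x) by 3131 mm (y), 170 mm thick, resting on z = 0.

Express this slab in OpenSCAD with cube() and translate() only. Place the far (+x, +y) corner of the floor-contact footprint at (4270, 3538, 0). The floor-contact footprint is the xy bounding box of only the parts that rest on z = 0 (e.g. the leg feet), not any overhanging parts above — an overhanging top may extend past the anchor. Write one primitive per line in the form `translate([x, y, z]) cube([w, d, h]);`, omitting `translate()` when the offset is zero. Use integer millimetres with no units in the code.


translate([442, 407, 0]) cube([3828, 3131, 170]);


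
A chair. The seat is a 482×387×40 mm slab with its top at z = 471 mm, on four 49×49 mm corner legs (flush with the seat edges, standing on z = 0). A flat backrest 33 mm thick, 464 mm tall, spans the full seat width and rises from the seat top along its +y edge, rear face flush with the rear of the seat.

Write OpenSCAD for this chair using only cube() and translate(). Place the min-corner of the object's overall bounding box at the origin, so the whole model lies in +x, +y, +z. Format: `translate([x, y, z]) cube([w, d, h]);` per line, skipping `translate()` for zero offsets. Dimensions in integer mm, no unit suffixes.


// leg_h = 471 - 40 = 431
translate([0, 0, 431]) cube([482, 387, 40]);
cube([49, 49, 431]);
translate([433, 0, 0]) cube([49, 49, 431]);
translate([0, 338, 0]) cube([49, 49, 431]);
translate([433, 338, 0]) cube([49, 49, 431]);
translate([0, 354, 471]) cube([482, 33, 464]);


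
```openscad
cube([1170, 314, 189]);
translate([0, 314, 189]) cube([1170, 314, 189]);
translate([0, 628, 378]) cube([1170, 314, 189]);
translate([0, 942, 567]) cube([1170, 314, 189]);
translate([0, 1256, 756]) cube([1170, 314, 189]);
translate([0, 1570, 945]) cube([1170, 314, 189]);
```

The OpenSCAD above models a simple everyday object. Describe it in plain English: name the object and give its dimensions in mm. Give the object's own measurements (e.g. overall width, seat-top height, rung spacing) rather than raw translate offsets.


A straight staircase of 6 solid steps. Each step is 1170 mm wide (x), 314 mm deep (y, the going) and 189 mm tall (the rise). The first step rests on the floor; each subsequent step sits one going further in +y and one rise higher in +z, directly behind and above the previous step with no overlap.


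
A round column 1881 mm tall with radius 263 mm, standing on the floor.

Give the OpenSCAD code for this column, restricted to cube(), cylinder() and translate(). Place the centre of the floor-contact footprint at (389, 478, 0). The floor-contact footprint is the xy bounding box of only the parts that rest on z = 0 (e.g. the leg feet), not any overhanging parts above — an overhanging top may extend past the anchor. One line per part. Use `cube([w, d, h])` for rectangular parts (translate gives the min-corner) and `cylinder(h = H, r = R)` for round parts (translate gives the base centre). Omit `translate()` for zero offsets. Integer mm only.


translate([389, 478, 0]) cylinder(h = 1881, r = 263);


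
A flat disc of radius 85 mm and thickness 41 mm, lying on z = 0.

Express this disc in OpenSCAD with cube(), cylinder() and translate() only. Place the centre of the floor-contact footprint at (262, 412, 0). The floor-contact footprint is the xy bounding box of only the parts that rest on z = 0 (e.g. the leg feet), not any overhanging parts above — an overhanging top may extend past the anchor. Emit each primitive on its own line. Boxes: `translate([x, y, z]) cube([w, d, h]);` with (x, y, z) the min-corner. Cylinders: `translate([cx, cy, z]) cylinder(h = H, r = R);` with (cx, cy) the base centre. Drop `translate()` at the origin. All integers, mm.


translate([262, 412, 0]) cylinder(h = 41, r = 85);


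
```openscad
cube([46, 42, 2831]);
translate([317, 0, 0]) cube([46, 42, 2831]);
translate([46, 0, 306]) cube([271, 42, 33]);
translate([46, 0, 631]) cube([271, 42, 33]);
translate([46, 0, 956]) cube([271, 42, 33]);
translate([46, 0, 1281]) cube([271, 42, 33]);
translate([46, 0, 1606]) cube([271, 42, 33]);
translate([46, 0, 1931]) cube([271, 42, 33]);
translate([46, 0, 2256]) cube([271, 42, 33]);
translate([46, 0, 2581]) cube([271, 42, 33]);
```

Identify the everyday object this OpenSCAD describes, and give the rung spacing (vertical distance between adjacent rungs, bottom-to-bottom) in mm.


A ladder. The rung spacing is 325 mm.

Two tall 46×42 posts with 8 short bars between them — a ladder. Adjacent rungs sit at z = 306 and z = 631, so the spacing is 631 − 306 = 325 mm.


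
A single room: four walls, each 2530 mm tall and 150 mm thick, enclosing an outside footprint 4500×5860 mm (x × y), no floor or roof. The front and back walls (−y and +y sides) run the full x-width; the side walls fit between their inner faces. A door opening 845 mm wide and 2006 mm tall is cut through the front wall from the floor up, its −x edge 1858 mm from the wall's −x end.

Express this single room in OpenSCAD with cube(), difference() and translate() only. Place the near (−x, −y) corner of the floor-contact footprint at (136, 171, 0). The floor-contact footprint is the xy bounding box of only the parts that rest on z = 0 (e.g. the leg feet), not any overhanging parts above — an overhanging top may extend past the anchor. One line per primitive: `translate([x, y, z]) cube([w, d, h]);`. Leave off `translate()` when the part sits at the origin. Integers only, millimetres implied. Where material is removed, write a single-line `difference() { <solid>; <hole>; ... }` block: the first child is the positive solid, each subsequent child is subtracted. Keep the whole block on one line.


difference() { translate([136, 171, 0]) cube([4500, 150, 2530]); translate([1994, 171, 0]) cube([845, 150, 2006]); }
translate([136, 5881, 0]) cube([4500, 150, 2530]);
translate([136, 321, 0]) cube([150, 5560, 2530]);
translate([4486, 321, 0]) cube([150, 5560, 2530]);


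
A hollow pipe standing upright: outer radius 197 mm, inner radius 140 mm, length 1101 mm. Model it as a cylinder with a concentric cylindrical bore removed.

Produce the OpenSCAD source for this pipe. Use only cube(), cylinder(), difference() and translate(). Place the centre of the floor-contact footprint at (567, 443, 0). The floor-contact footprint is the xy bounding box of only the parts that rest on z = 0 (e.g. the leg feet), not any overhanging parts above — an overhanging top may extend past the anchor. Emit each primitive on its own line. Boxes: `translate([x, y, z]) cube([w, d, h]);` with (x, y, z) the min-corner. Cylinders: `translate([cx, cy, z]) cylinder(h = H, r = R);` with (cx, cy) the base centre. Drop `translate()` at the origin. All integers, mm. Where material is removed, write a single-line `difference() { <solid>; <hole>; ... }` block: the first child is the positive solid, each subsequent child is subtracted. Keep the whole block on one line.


difference() { translate([567, 443, 0]) cylinder(h = 1101, r = 197); translate([567, 443, 0]) cylinder(h = 1101, r = 140); }


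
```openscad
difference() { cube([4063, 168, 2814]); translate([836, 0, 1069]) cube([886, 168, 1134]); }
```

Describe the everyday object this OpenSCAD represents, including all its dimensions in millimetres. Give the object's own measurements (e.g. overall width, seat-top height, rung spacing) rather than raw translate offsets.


A wall 4063 mm long (x), 168 mm thick (y), 2814 mm tall, with a rectangular window opening cut through it. The opening is 886 mm wide and 1134 mm tall; its sill is at z = 1069 mm and its near (−x) edge is 836 mm from the wall's −x end. The opening passes through the full wall thickness.


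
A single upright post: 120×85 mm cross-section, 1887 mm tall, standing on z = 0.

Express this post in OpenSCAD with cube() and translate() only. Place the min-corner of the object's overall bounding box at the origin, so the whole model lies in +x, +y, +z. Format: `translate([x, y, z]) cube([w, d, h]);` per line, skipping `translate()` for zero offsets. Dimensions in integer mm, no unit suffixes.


cube([120, 85, 1887]);


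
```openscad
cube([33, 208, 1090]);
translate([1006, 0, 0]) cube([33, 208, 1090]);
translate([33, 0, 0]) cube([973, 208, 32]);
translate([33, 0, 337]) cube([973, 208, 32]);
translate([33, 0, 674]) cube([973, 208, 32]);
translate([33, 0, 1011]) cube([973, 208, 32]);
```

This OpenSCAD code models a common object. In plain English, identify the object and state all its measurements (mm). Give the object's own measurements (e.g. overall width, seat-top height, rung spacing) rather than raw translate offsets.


An open bookshelf. Two side panels, each 33 mm thick, 208 mm deep and 1090 mm tall, stand 1039 mm apart (outside-to-outside). Between them sit 4 shelves, each 32 mm thick and 208 mm deep, spanning the full gap between the sides. The bottom shelf rests on the floor (its underside at z = 0) and the clear gap between one shelf's top and the next shelf's underside is 305 mm.


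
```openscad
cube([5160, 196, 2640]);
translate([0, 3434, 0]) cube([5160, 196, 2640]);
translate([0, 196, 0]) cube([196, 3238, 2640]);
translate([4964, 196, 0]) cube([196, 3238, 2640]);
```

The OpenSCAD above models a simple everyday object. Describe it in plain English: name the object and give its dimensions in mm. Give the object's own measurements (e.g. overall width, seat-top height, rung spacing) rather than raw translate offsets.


The wall frame of a small rectangular building: four walls, each 2640 mm tall and 196 mm thick, enclosing a footprint 5160 mm (x) by 3630 mm (y) outside-to-outside, with no floor or roof. The front and back walls (the −y and +y sides) span the full width; the two side walls fit between them.


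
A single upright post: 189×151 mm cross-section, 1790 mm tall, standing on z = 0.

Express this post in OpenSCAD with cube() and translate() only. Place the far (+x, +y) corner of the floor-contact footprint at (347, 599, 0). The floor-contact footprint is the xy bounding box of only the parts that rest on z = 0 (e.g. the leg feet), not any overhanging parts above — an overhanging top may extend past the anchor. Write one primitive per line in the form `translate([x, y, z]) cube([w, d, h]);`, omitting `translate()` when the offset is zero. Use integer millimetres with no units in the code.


translate([158, 448, 0]) cube([189, 151, 1790]);


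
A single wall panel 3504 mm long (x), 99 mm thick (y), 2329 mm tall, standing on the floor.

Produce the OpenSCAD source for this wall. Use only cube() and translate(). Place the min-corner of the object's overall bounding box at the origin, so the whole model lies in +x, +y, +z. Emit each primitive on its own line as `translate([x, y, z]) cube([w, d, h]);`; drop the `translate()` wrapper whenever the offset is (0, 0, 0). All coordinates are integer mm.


cube([3504, 99, 2329]);


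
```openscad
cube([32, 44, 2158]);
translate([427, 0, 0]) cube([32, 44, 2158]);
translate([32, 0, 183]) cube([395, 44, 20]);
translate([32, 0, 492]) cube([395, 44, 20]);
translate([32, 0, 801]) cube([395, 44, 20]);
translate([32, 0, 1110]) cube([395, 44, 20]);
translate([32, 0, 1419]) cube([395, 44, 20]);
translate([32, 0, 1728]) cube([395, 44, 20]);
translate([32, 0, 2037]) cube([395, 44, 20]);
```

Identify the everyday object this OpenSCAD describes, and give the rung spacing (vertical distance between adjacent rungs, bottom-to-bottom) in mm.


A ladder. The rung spacing is 309 mm.

Two tall 32×44 posts with 7 short bars between them — a ladder. Adjacent rungs sit at z = 183 and z = 492, so the spacing is 492 − 183 = 309 mm.


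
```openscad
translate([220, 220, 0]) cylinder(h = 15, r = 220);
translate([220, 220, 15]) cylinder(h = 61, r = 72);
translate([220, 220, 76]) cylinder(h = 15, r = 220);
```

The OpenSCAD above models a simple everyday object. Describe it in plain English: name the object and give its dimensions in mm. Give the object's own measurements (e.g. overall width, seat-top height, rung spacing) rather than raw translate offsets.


A spool: two coaxial disc flanges of radius 220 mm and thickness 15 mm, joined by a core cylinder of radius 72 mm and height 61 mm. The lower flange rests on z = 0 and the three cylinders share a vertical axis.


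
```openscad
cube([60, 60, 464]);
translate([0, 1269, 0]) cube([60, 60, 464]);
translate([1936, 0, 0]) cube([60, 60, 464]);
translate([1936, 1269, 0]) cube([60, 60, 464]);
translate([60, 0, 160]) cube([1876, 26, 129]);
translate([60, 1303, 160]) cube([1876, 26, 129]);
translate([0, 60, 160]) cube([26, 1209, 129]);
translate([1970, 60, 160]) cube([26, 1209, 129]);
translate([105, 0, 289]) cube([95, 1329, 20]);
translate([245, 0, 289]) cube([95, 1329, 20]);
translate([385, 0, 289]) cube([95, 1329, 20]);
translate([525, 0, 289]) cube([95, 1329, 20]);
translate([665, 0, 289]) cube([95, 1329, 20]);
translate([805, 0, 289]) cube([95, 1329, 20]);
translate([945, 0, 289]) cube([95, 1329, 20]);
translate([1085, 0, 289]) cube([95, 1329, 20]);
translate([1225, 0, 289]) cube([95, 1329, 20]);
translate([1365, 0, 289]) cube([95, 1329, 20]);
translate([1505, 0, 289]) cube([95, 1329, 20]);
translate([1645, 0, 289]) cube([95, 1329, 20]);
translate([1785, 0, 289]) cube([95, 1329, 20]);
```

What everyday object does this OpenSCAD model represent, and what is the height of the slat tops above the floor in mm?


A bed frame. The slat-top height is 309 mm.

Four posts, four rails, and a row of slats — a bed frame. Slats sit on the rails at z = 160 + 129 = 289; with slat thickness 20, the top is 309 mm.


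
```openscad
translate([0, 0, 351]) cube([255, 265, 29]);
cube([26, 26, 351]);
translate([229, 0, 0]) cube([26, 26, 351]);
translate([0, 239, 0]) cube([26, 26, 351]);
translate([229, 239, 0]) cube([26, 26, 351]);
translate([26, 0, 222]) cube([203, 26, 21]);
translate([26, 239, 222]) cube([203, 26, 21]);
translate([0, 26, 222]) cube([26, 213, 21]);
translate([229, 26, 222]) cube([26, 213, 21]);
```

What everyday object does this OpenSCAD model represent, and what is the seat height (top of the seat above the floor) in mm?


A stool. The seat height is 380 mm.

A 255×265×29 slab at z = 351 on four corner posts — a stool. The seat top is 351 + 29 = 380 mm.


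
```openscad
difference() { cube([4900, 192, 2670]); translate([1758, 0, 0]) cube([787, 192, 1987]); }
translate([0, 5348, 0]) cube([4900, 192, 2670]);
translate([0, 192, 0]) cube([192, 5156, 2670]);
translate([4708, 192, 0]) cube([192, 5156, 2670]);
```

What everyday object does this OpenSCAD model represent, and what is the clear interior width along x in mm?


A single room. The interior width is 4516 mm.

Four walls enclosing a rectangle with a door in the front wall — a room. Outside width 4900 minus two 192 mm walls gives 4516 mm.


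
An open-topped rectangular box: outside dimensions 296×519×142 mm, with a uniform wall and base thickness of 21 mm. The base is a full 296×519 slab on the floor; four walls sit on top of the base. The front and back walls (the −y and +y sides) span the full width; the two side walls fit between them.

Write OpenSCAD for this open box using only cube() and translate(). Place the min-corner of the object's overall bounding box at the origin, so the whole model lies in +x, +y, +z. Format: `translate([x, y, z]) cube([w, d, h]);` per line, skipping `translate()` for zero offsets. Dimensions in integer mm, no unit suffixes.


cube([296, 519, 21]);
translate([0, 0, 21]) cube([296, 21, 121]);
translate([0, 498, 21]) cube([296, 21, 121]);
translate([0, 21, 21]) cube([21, 477, 121]);
translate([275, 21, 21]) cube([21, 477, 121]);


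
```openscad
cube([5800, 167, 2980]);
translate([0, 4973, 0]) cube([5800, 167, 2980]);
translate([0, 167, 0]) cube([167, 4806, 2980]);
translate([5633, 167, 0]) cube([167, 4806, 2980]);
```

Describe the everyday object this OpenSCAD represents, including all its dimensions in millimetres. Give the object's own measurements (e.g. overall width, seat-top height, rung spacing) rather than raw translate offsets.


The wall frame of a small rectangular building: four walls, each 2980 mm tall and 167 mm thick, enclosing a footprint 5800 mm (x) by 5140 mm (y) outside-to-outside, with no floor or roof. The front and back walls (the −y and +y sides) span the full width; the two side walls fit between them.


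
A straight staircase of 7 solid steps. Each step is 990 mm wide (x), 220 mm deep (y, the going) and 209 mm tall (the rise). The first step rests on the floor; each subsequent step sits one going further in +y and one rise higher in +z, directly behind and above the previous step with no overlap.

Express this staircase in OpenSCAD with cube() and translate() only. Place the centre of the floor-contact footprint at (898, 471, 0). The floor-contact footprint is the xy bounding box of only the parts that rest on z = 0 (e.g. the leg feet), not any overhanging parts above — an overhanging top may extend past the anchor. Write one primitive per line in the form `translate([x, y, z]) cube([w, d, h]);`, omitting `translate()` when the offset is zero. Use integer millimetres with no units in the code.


translate([403, 361, 0]) cube([990, 220, 209]);
translate([403, 581, 209]) cube([990, 220, 209]);
translate([403, 801, 418]) cube([990, 220, 209]);
translate([403, 1021, 627]) cube([990, 220, 209]);
translate([403, 1241, 836]) cube([990, 220, 209]);
translate([403, 1461, 1045]) cube([990, 220, 209]);
translate([403, 1681, 1254]) cube([990, 220, 209]);


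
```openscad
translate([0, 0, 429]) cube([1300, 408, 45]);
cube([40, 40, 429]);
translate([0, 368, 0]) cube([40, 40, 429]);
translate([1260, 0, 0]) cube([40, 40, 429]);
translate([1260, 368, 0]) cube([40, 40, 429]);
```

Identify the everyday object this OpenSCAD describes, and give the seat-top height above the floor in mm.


A bench. The seat-top height is 474 mm.

A long slab on four corner posts — a bench. The slab sits at z = 429 with thickness 45, so the top is 429 + 45 = 474 mm.


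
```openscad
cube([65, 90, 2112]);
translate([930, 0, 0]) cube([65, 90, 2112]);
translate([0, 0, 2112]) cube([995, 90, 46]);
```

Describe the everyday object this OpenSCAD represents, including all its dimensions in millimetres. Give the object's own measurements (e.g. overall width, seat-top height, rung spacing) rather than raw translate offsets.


A door frame. The clear opening is 865 mm wide and 2112 mm high. Two 65 mm wide jambs, 90 mm deep, stand either side of the opening from the floor to the top of the opening. A 46 mm thick head sits across the top of both jambs, spanning the full outside width of the frame.


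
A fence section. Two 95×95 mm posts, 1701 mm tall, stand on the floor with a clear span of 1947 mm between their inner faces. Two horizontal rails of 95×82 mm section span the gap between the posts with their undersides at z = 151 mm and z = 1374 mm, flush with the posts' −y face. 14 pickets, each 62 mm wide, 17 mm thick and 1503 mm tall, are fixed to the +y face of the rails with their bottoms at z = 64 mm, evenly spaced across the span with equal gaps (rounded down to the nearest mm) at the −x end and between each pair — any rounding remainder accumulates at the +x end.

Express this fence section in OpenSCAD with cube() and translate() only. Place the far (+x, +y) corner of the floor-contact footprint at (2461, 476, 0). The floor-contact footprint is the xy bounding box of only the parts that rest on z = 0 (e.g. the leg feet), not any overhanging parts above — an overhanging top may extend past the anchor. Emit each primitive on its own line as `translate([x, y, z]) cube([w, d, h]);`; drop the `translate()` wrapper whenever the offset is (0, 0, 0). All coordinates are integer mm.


translate([324, 381, 0]) cube([95, 95, 1701]);
translate([2366, 381, 0]) cube([95, 95, 1701]);
translate([419, 381, 151]) cube([1947, 95, 82]);
translate([419, 381, 1374]) cube([1947, 95, 82]);
translate([490, 476, 64]) cube([62, 17, 1503]);
translate([623, 476, 64]) cube([62, 17, 1503]);
translate([756, 476, 64]) cube([62, 17, 1503]);
translate([889, 476, 64]) cube([62, 17, 1503]);
translate([1022, 476, 64]) cube([62, 17, 1503]);
translate([1155, 476, 64]) cube([62, 17, 1503]);
translate([1288, 476, 64]) cube([62, 17, 1503]);
translate([1421, 476, 64]) cube([62, 17, 1503]);
translate([1554, 476, 64]) cube([62, 17, 1503]);
translate([1687, 476, 64]) cube([62, 17, 1503]);
translate([1820, 476, 64]) cube([62, 17, 1503]);
translate([1953, 476, 64]) cube([62, 17, 1503]);
translate([2086, 476, 64]) cube([62, 17, 1503]);
translate([2219, 476, 64]) cube([62, 17, 1503]);


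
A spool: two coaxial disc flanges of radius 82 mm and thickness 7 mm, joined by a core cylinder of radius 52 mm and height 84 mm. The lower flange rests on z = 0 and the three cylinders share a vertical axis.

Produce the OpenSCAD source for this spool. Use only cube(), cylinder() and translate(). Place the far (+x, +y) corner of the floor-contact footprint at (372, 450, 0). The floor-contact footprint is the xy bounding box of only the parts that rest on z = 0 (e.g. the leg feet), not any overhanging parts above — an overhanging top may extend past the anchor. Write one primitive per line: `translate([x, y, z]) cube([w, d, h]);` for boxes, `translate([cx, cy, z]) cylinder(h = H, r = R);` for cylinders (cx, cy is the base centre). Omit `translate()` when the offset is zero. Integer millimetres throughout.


translate([290, 368, 0]) cylinder(h = 7, r = 82);
translate([290, 368, 7]) cylinder(h = 84, r = 52);
translate([290, 368, 91]) cylinder(h = 7, r = 82);


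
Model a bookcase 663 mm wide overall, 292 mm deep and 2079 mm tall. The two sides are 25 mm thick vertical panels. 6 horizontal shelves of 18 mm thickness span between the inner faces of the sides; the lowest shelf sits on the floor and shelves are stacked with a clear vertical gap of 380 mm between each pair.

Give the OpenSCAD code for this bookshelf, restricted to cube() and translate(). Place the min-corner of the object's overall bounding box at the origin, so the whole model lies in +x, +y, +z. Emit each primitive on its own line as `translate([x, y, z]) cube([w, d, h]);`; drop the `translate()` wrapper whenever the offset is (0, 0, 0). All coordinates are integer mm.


cube([25, 292, 2079]);
translate([638, 0, 0]) cube([25, 292, 2079]);
translate([25, 0, 0]) cube([613, 292, 18]);
translate([25, 0, 398]) cube([613, 292, 18]);
translate([25, 0, 796]) cube([613, 292, 18]);
translate([25, 0, 1194]) cube([613, 292, 18]);
translate([25, 0, 1592]) cube([613, 292, 18]);
translate([25, 0, 1990]) cube([613, 292, 18]);


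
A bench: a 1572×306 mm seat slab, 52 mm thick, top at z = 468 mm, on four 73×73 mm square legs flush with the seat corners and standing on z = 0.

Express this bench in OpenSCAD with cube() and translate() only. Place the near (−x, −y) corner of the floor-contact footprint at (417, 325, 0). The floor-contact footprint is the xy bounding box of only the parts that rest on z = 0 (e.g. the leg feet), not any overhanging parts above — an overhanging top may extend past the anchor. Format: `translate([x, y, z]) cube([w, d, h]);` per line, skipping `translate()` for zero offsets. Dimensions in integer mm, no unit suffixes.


translate([417, 325, 416]) cube([1572, 306, 52]);
translate([417, 325, 0]) cube([73, 73, 416]);
translate([417, 558, 0]) cube([73, 73, 416]);
translate([1916, 325, 0]) cube([73, 73, 416]);
translate([1916, 558, 0]) cube([73, 73, 416]);


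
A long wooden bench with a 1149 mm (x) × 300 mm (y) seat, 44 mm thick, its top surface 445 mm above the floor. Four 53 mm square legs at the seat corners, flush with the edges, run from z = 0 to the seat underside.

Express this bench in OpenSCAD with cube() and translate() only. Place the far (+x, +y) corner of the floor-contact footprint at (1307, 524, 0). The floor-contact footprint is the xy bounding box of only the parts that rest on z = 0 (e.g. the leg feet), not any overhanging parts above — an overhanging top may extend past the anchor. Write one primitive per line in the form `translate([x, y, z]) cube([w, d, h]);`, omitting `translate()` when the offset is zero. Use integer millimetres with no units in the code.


translate([158, 224, 401]) cube([1149, 300, 44]);
translate([158, 224, 0]) cube([53, 53, 401]);
translate([158, 471, 0]) cube([53, 53, 401]);
translate([1254, 224, 0]) cube([53, 53, 401]);
translate([1254, 471, 0]) cube([53, 53, 401]);
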